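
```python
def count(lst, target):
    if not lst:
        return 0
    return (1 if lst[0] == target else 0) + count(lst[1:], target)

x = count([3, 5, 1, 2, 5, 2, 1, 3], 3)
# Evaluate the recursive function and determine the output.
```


count([3, 5, 1, 2, 5, 2, 1, 3], 3)
lst[0]=3 == 3: 1 + count([5, 1, 2, 5, 2, 1, 3], 3)
lst[0]=5 != 3: 0 + count([1, 2, 5, 2, 1, 3], 3)
lst[0]=1 != 3: 0 + count([2, 5, 2, 1, 3], 3)
lst[0]=2 != 3: 0 + count([5, 2, 1, 3], 3)
lst[0]=5 != 3: 0 + count([2, 1, 3], 3)
lst[0]=2 != 3: 0 + count([1, 3], 3)
lst[0]=1 != 3: 0 + count([3], 3)
lst[0]=3 == 3: 1 + count([], 3)
= 2


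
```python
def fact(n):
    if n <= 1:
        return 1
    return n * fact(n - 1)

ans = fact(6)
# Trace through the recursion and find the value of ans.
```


fact(6)
= 6 * fact(5)
= 6 * 5 * fact(4)
= 6 * 5 * 4 * fact(3)
= 6 * 5 * 4 * 3 * fact(2)
= 6 * 5 * 4 * 3 * 2 * fact(1)
= 6 * 5 * 4 * 3 * 2 * 1
= 720


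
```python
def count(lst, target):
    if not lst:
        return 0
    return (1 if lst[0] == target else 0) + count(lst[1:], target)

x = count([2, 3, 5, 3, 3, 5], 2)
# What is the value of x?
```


count([2, 3, 5, 3, 3, 5], 2)
lst[0]=2 == 2: 1 + count([3, 5, 3, 3, 5], 2)
lst[0]=3 != 2: 0 + count([5, 3, 3, 5], 2)
lst[0]=5 != 2: 0 + count([3, 3, 5], 2)
lst[0]=3 != 2: 0 + count([3, 5], 2)
lst[0]=3 != 2: 0 + count([5], 2)
lst[0]=5 != 2: 0 + count([], 2)
= 1


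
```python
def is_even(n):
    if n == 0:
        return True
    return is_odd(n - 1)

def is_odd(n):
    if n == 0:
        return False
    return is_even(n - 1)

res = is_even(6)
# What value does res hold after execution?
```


is_even(6)
= is_odd(5)
= is_even(4)
= is_odd(3)
= is_even(2)
= is_odd(1)
= is_even(0)
n == 0: return True
= True


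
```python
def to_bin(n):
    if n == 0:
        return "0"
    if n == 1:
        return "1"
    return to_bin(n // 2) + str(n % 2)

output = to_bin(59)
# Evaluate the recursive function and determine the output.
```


to_bin(59)
= to_bin(29) + "1"
= to_bin(14) + "1" + "1"
= to_bin(7) + "0" + "1" + "1"
= to_bin(3) + "1" + "0" + "1" + "1"
= to_bin(1) + "1" + "1" + "0" + "1" + "1"
= "1" + "1" + "1" + "0" + "1" + "1"
= "111011"


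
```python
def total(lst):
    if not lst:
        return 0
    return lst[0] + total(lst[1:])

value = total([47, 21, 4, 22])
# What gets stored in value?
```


total([47, 21, 4, 22])
= 47 + total([21, 4, 22])
= 47 + 21 + total([4, 22])
= 47 + 21 + 4 + total([22])
= 47 + 21 + 4 + 22 + total([])
= 47 + 21 + 4 + 22 + 0
= 94


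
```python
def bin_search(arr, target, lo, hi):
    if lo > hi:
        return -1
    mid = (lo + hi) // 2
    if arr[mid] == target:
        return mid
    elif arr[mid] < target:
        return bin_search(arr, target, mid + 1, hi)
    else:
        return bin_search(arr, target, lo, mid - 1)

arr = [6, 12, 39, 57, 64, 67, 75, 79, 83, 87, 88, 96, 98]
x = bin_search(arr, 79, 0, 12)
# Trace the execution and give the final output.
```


bin_search(arr, 79, 0, 12)
lo=0, hi=12, mid=6, arr[mid]=75
75 < 79, search right half
lo=7, hi=12, mid=9, arr[mid]=87
87 > 79, search left half
lo=7, hi=8, mid=7, arr[mid]=79
arr[7] == 79, found at index 7
= 7


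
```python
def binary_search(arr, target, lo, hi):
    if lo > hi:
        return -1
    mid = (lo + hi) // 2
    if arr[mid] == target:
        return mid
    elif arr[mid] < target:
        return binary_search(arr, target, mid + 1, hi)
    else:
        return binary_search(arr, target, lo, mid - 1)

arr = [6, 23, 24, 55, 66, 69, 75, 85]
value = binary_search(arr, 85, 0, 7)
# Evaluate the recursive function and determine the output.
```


binary_search(arr, 85, 0, 7)
lo=0, hi=7, mid=3, arr[mid]=55
55 < 85, search right half
lo=4, hi=7, mid=5, arr[mid]=69
69 < 85, search right half
lo=6, hi=7, mid=6, arr[mid]=75
75 < 85, search right half
lo=7, hi=7, mid=7, arr[mid]=85
arr[7] == 85, found at index 7
= 7


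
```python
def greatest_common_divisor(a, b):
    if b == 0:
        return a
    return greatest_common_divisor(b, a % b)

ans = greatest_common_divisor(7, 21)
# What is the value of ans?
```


greatest_common_divisor(7, 21)
= greatest_common_divisor(21, 7 % 21) = greatest_common_divisor(21, 7)
= greatest_common_divisor(7, 21 % 7) = greatest_common_divisor(7, 0)
b == 0, return a = 7


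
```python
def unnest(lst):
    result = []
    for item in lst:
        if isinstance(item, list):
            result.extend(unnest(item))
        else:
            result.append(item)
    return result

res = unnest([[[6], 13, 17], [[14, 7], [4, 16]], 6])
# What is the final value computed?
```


unnest([[[6], 13, 17], [[14, 7], [4, 16]], 6])
Processing each element:
  [[6], 13, 17] is a list -> unnest recursively -> [6, 13, 17]
  [[14, 7], [4, 16]] is a list -> unnest recursively -> [14, 7, 4, 16]
  6 is not a list -> append 6
= [6, 13, 17, 14, 7, 4, 16, 6]


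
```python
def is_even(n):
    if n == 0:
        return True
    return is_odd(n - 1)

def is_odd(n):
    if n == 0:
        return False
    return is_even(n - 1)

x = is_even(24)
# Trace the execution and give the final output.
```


is_even(24)
= is_odd(23)
= is_even(22)
= is_odd(21)
= is_even(20)
= is_odd(19)
= is_even(18)
= is_odd(17)
= is_even(16)
= is_odd(15)
= is_even(14)
= is_odd(13)
= is_even(12)
= is_odd(11)
= is_even(10)
= is_odd(9)
= is_even(8)
= is_odd(7)
= is_even(6)
= is_odd(5)
= is_even(4)
= is_odd(3)
= is_even(2)
= is_odd(1)
= is_even(0)
n == 0: return True
= True


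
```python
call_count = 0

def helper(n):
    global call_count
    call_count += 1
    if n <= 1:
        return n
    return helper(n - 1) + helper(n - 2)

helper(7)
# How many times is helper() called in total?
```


helper(7) calls helper(6) and helper(5); each non-base call branches into two more.
Let C(k) = total number of calls made by helper(k), including the call to helper(k) itself.
Base cases: C(0) = 1, C(1) = 1
Recurrence: C(k) = 1 + C(k-1) + C(k-2)
  C(2) = 1 + C(1) + C(0) = 1 + 1 + 1 = 3
  C(3) = 1 + C(2) + C(1) = 1 + 3 + 1 = 5
  C(4) = 1 + C(3) + C(2) = 1 + 5 + 3 = 9
  C(5) = 1 + C(4) + C(3) = 1 + 9 + 5 = 15
  C(6) = 1 + C(5) + C(4) = 1 + 15 + 9 = 25
  C(7) = 1 + C(6) + C(5) = 1 + 25 + 15 = 41
Total calls = C(7) = 41


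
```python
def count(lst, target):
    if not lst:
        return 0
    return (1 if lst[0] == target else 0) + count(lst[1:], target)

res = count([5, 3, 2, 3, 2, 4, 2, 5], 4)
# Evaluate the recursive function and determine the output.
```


count([5, 3, 2, 3, 2, 4, 2, 5], 4)
lst[0]=5 != 4: 0 + count([3, 2, 3, 2, 4, 2, 5], 4)
lst[0]=3 != 4: 0 + count([2, 3, 2, 4, 2, 5], 4)
lst[0]=2 != 4: 0 + count([3, 2, 4, 2, 5], 4)
lst[0]=3 != 4: 0 + count([2, 4, 2, 5], 4)
lst[0]=2 != 4: 0 + count([4, 2, 5], 4)
lst[0]=4 == 4: 1 + count([2, 5], 4)
lst[0]=2 != 4: 0 + count([5], 4)
lst[0]=5 != 4: 0 + count([], 4)
= 1


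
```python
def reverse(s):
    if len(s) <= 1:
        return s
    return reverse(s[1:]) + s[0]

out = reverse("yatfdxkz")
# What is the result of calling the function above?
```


reverse("yatfdxkz")
= reverse("atfdxkz") + "y"
= reverse("tfdxkz") + "a" + "y"
= reverse("fdxkz") + "t" + "a" + "y"
= reverse("dxkz") + "f" + "t" + "a" + "y"
= reverse("xkz") + "d" + "f" + "t" + "a" + "y"
= reverse("kz") + "x" + "d" + "f" + "t" + "a" + "y"
= reverse("z") + "k" + "x" + "d" + "f" + "t" + "a" + "y"
= "z" + "k" + "x" + "d" + "f" + "t" + "a" + "y"
= "zkxdftay"


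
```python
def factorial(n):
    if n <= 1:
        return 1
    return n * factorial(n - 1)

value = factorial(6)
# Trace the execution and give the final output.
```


factorial(6)
= 6 * factorial(5)
= 6 * 5 * factorial(4)
= 6 * 5 * 4 * factorial(3)
= 6 * 5 * 4 * 3 * factorial(2)
= 6 * 5 * 4 * 3 * 2 * factorial(1)
= 6 * 5 * 4 * 3 * 2 * 1
= 720


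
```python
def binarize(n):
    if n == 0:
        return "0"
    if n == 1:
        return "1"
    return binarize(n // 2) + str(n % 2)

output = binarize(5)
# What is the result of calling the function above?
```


binarize(5)
= binarize(2) + "1"
= binarize(1) + "0" + "1"
= "1" + "0" + "1"
= "101"


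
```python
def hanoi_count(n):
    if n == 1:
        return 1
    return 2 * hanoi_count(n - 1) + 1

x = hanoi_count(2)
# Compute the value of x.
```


hanoi_count(2)
= 2 * hanoi_count(1) + 1
Now compute bottom-up:
hanoi_count(1) = 1
hanoi_count(2) = 2 * 1 + 1 = 3
= 3


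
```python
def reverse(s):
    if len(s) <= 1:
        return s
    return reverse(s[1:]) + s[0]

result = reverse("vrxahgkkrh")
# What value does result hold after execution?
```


reverse("vrxahgkkrh")
= reverse("rxahgkkrh") + "v"
= reverse("xahgkkrh") + "r" + "v"
= reverse("ahgkkrh") + "x" + "r" + "v"
= reverse("hgkkrh") + "a" + "x" + "r" + "v"
= reverse("gkkrh") + "h" + "a" + "x" + "r" + "v"
= reverse("kkrh") + "g" + "h" + "a" + "x" + "r" + "v"
= reverse("krh") + "k" + "g" + "h" + "a" + "x" + "r" + "v"
= reverse("rh") + "k" + "k" + "g" + "h" + "a" + "x" + "r" + "v"
= reverse("h") + "r" + "k" + "k" + "g" + "h" + "a" + "x" + "r" + "v"
= "h" + "r" + "k" + "k" + "g" + "h" + "a" + "x" + "r" + "v"
= "hrkkghaxrv"


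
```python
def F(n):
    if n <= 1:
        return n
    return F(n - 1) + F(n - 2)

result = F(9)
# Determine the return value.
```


F(9)
= F(8) + F(7)
= (F(7) + F(6)) + F(7)
Computing bottom-up: F(0)=0, F(1)=1, F(2)=1, F(3)=2, F(4)=3, F(5)=5, F(6)=8, F(7)=13, F(8)=21, F(9)=34
= 34


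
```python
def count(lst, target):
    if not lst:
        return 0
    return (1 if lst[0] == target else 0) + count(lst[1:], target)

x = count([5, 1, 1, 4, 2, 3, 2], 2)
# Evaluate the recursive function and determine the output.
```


count([5, 1, 1, 4, 2, 3, 2], 2)
lst[0]=5 != 2: 0 + count([1, 1, 4, 2, 3, 2], 2)
lst[0]=1 != 2: 0 + count([1, 4, 2, 3, 2], 2)
lst[0]=1 != 2: 0 + count([4, 2, 3, 2], 2)
lst[0]=4 != 2: 0 + count([2, 3, 2], 2)
lst[0]=2 == 2: 1 + count([3, 2], 2)
lst[0]=3 != 2: 0 + count([2], 2)
lst[0]=2 == 2: 1 + count([], 2)
= 2


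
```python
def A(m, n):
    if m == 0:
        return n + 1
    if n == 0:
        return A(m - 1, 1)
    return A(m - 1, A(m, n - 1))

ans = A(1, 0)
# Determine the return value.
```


A(1, 0)
n == 0: return A(0, 1)
= A(0, 1) = 2
= 2


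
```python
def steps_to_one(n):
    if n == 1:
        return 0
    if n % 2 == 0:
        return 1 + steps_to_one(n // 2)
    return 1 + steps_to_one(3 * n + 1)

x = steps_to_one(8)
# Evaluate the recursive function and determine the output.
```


steps_to_one(8)
8 is even -> steps_to_one(4)
4 is even -> steps_to_one(2)
2 is even -> steps_to_one(1)
Reached 1 after 3 steps
= 3


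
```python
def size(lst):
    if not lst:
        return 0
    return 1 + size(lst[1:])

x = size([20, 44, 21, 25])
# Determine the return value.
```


size([20, 44, 21, 25])
= 1 + size([44, 21, 25])
= 1 + 1 + size([21, 25])
= 1 + 1 + 1 + size([25])
= 1 + 1 + 1 + 1 + size([])
= 1 + 1 + 1 + 1 + 0
= 4


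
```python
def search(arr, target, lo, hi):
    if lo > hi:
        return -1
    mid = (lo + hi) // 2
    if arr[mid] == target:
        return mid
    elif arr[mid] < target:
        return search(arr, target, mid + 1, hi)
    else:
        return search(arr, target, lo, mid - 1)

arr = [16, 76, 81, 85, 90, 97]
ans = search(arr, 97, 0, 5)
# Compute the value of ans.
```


search(arr, 97, 0, 5)
lo=0, hi=5, mid=2, arr[mid]=81
81 < 97, search right half
lo=3, hi=5, mid=4, arr[mid]=90
90 < 97, search right half
lo=5, hi=5, mid=5, arr[mid]=97
arr[5] == 97, found at index 5
= 5


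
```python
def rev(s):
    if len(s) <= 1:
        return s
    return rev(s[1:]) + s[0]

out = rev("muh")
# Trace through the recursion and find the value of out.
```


rev("muh")
= rev("uh") + "m"
= rev("h") + "u" + "m"
= "h" + "u" + "m"
= "hum"


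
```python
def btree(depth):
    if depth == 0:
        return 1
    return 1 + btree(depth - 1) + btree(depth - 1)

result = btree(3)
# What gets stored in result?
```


btree(3)
= 1 + btree(2) + btree(2)
= 1 + 2 * btree(2)
btree(k) = 2^(k+1) - 1
btree(0) = 1
btree(1) = 3
btree(2) = 7
btree(3) = 15
btree(3) = 2^4 - 1 = 15


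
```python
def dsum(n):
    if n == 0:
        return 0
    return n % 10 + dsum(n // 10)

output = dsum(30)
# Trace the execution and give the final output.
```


dsum(30)
= 0 + dsum(3)
= 0 + 3 + dsum(0)
= 0 + 3 + 0
= 3


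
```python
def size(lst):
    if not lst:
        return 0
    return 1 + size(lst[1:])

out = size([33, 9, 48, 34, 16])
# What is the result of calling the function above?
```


size([33, 9, 48, 34, 16])
= 1 + size([9, 48, 34, 16])
= 1 + 1 + size([48, 34, 16])
= 1 + 1 + 1 + size([34, 16])
= 1 + 1 + 1 + 1 + size([16])
= 1 + 1 + 1 + 1 + 1 + size([])
= 1 + 1 + 1 + 1 + 1 + 0
= 5


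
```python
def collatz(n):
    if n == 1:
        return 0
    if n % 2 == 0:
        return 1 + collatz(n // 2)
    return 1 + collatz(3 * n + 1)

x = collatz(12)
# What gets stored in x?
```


collatz(12)
12 is even -> collatz(6)
6 is even -> collatz(3)
3 is odd -> 3*3+1 = 10 -> collatz(10)
10 is even -> collatz(5)
5 is odd -> 3*5+1 = 16 -> collatz(16)
16 is even -> collatz(8)
8 is even -> collatz(4)
4 is even -> collatz(2)
2 is even -> collatz(1)
Reached 1 after 9 steps
= 9


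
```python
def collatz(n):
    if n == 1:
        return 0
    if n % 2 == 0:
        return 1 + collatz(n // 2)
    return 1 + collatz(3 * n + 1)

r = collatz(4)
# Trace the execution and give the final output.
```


collatz(4)
4 is even -> collatz(2)
2 is even -> collatz(1)
Reached 1 after 2 steps
= 2


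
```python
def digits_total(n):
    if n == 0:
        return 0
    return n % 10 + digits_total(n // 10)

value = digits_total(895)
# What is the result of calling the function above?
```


digits_total(895)
= 5 + digits_total(89)
= 5 + 9 + digits_total(8)
= 5 + 9 + 8 + digits_total(0)
= 5 + 9 + 8 + 0
= 22


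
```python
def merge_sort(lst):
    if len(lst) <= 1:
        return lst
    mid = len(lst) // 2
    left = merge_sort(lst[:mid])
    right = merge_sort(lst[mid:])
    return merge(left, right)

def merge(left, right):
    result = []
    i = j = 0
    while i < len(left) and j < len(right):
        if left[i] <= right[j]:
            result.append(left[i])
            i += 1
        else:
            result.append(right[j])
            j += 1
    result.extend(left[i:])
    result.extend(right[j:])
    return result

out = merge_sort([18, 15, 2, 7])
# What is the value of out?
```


merge_sort([18, 15, 2, 7])
Split into [18, 15] and [2, 7]
Left sorted: [15, 18]
Right sorted: [2, 7]
Merge [15, 18] and [2, 7]
= [2, 7, 15, 18]


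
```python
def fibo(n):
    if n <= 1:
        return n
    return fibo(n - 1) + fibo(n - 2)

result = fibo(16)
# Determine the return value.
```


fibo(16)
= fibo(15) + fibo(14)
= (fibo(14) + fibo(13)) + fibo(14)
Computing bottom-up: fibo(0)=0, fibo(1)=1, fibo(2)=1, fibo(3)=2, fibo(4)=3, fibo(5)=5, fibo(6)=8, fibo(7)=13, fibo(8)=21, fibo(9)=34, fibo(10)=55, fibo(11)=89, fibo(12)=144, fibo(13)=233, fibo(14)=377, fibo(15)=610, fibo(16)=987
= 987


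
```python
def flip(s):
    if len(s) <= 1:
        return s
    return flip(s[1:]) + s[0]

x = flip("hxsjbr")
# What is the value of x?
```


flip("hxsjbr")
= flip("xsjbr") + "h"
= flip("sjbr") + "x" + "h"
= flip("jbr") + "s" + "x" + "h"
= flip("br") + "j" + "s" + "x" + "h"
= flip("r") + "b" + "j" + "s" + "x" + "h"
= "r" + "b" + "j" + "s" + "x" + "h"
= "rbjsxh"


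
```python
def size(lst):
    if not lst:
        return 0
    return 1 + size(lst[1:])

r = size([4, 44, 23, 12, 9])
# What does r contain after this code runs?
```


size([4, 44, 23, 12, 9])
= 1 + size([44, 23, 12, 9])
= 1 + 1 + size([23, 12, 9])
= 1 + 1 + 1 + size([12, 9])
= 1 + 1 + 1 + 1 + size([9])
= 1 + 1 + 1 + 1 + 1 + size([])
= 1 + 1 + 1 + 1 + 1 + 0
= 5


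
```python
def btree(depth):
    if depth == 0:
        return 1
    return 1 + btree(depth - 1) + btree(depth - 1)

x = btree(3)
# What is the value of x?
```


btree(3)
= 1 + btree(2) + btree(2)
= 1 + 2 * btree(2)
btree(k) = 2^(k+1) - 1
btree(0) = 1
btree(1) = 3
btree(2) = 7
btree(3) = 15
btree(3) = 2^4 - 1 = 15


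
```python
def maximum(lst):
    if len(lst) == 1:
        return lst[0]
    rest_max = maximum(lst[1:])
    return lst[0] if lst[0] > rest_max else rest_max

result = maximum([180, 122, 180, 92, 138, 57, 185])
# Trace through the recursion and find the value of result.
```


maximum([180, 122, 180, 92, 138, 57, 185])
= compare 180 with maximum([122, 180, 92, 138, 57, 185])
= compare 122 with maximum([180, 92, 138, 57, 185])
= compare 180 with maximum([92, 138, 57, 185])
= compare 92 with maximum([138, 57, 185])
= compare 138 with maximum([57, 185])
= compare 57 with maximum([185])
Base: maximum([185]) = 185
compare 57 with 185: max = 185
compare 138 with 185: max = 185
compare 92 with 185: max = 185
compare 180 with 185: max = 185
compare 122 with 185: max = 185
compare 180 with 185: max = 185
= 185


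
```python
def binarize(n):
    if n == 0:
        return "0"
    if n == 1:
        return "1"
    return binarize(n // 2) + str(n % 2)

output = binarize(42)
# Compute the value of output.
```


binarize(42)
= binarize(21) + "0"
= binarize(10) + "1" + "0"
= binarize(5) + "0" + "1" + "0"
= binarize(2) + "1" + "0" + "1" + "0"
= binarize(1) + "0" + "1" + "0" + "1" + "0"
= "1" + "0" + "1" + "0" + "1" + "0"
= "101010"


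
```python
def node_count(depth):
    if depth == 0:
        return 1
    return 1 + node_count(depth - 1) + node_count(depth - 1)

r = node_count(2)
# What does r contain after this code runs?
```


node_count(2)
= 1 + node_count(1) + node_count(1)
= 1 + 2 * node_count(1)
node_count(k) = 2^(k+1) - 1
node_count(0) = 1
node_count(1) = 3
node_count(2) = 7
node_count(2) = 2^3 - 1 = 7


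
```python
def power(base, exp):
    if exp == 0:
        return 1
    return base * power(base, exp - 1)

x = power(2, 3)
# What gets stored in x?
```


power(2, 3)
= 2 * power(2, 2)
= 2 * 2 * power(2, 1)
= 2 * 2 * 2 * power(2, 0)
= 2 * 2 * 2 * 1
= 8


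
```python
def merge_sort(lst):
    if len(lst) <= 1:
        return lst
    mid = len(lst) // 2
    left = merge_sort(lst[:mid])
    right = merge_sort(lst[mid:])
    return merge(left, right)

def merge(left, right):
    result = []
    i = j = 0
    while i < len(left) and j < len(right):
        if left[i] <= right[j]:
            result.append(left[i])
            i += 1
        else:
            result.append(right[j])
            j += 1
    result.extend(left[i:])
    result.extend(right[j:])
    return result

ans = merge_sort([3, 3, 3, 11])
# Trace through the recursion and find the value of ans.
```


merge_sort([3, 3, 3, 11])
Split into [3, 3] and [3, 11]
Left sorted: [3, 3]
Right sorted: [3, 11]
Merge [3, 3] and [3, 11]
= [3, 3, 3, 11]


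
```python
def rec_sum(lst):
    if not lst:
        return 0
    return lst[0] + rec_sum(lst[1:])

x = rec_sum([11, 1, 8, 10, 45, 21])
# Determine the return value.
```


rec_sum([11, 1, 8, 10, 45, 21])
= 11 + rec_sum([1, 8, 10, 45, 21])
= 11 + 1 + rec_sum([8, 10, 45, 21])
= 11 + 1 + 8 + rec_sum([10, 45, 21])
= 11 + 1 + 8 + 10 + rec_sum([45, 21])
= 11 + 1 + 8 + 10 + 45 + rec_sum([21])
= 11 + 1 + 8 + 10 + 45 + 21 + rec_sum([])
= 11 + 1 + 8 + 10 + 45 + 21 + 0
= 96


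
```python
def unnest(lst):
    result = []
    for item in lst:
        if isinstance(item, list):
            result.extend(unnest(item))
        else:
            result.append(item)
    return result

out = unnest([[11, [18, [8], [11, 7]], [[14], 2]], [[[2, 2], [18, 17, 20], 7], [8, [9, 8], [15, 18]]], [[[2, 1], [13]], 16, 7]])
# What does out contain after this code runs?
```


unnest([[11, [18, [8], [11, 7]], [[14], 2]], [[[2, 2], [18, 17, 20], 7], [8, [9, 8], [15, 18]]], [[[2, 1], [13]], 16, 7]])
Processing each element:
  [11, [18, [8], [11, 7]], [[14], 2]] is a list -> unnest recursively -> [11, 18, 8, 11, 7, 14, 2]
  [[[2, 2], [18, 17, 20], 7], [8, [9, 8], [15, 18]]] is a list -> unnest recursively -> [2, 2, 18, 17, 20, 7, 8, 9, 8, 15, 18]
  [[[2, 1], [13]], 16, 7] is a list -> unnest recursively -> [2, 1, 13, 16, 7]
= [11, 18, 8, 11, 7, 14, 2, 2, 2, 18, 17, 20, 7, 8, 9, 8, 15, 18, 2, 1, 13, 16, 7]


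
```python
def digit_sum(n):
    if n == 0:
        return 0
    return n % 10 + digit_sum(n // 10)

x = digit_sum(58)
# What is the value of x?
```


digit_sum(58)
= 8 + digit_sum(5)
= 8 + 5 + digit_sum(0)
= 8 + 5 + 0
= 13


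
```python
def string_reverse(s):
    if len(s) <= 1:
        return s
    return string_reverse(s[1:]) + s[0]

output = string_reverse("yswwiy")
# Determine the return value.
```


string_reverse("yswwiy")
= string_reverse("swwiy") + "y"
= string_reverse("wwiy") + "s" + "y"
= string_reverse("wiy") + "w" + "s" + "y"
= string_reverse("iy") + "w" + "w" + "s" + "y"
= string_reverse("y") + "i" + "w" + "w" + "s" + "y"
= "y" + "i" + "w" + "w" + "s" + "y"
= "yiwwsy"


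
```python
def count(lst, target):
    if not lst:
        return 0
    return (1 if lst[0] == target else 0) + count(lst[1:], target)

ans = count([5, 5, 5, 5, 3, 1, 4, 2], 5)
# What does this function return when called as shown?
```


count([5, 5, 5, 5, 3, 1, 4, 2], 5)
lst[0]=5 == 5: 1 + count([5, 5, 5, 3, 1, 4, 2], 5)
lst[0]=5 == 5: 1 + count([5, 5, 3, 1, 4, 2], 5)
lst[0]=5 == 5: 1 + count([5, 3, 1, 4, 2], 5)
lst[0]=5 == 5: 1 + count([3, 1, 4, 2], 5)
lst[0]=3 != 5: 0 + count([1, 4, 2], 5)
lst[0]=1 != 5: 0 + count([4, 2], 5)
lst[0]=4 != 5: 0 + count([2], 5)
lst[0]=2 != 5: 0 + count([], 5)
= 4


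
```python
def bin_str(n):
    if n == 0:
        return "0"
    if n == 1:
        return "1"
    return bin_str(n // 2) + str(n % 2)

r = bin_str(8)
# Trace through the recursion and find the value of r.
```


bin_str(8)
= bin_str(4) + "0"
= bin_str(2) + "0" + "0"
= bin_str(1) + "0" + "0" + "0"
= "1" + "0" + "0" + "0"
= "1000"


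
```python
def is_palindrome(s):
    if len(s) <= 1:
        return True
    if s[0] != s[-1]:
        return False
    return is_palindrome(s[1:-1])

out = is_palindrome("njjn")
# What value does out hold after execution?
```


is_palindrome("njjn")
"njjn": s[0]='n' == s[-1]='n' -> is_palindrome("jj")
"jj": s[0]='j' == s[-1]='j' -> is_palindrome("")
"": len <= 1 -> True
= True


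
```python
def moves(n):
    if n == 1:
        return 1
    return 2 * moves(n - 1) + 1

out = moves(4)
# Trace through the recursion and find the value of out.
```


moves(4)
= 2 * moves(3) + 1
= 2 * (2 * moves(2) + 1) + 1
= 2 * (2 * (2 * moves(1) + 1) + 1) + 1
Now compute bottom-up:
moves(1) = 1
moves(2) = 2 * 1 + 1 = 3
moves(3) = 2 * 3 + 1 = 7
moves(4) = 2 * 7 + 1 = 15
= 15


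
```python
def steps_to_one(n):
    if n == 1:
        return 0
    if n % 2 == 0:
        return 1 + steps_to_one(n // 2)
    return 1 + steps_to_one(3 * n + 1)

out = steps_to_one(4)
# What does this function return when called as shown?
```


steps_to_one(4)
4 is even -> steps_to_one(2)
2 is even -> steps_to_one(1)
Reached 1 after 2 steps
= 2


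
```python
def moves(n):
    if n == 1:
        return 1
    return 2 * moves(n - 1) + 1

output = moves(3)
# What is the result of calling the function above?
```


moves(3)
= 2 * moves(2) + 1
= 2 * (2 * moves(1) + 1) + 1
Now compute bottom-up:
moves(1) = 1
moves(2) = 2 * 1 + 1 = 3
moves(3) = 2 * 3 + 1 = 7
= 7


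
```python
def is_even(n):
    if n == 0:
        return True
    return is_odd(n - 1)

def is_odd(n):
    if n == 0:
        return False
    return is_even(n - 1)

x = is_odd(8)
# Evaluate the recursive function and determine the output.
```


is_odd(8)
= is_even(7)
= is_odd(6)
= is_even(5)
= is_odd(4)
= is_even(3)
= is_odd(2)
= is_even(1)
= is_odd(0)
n == 0: return False
= False


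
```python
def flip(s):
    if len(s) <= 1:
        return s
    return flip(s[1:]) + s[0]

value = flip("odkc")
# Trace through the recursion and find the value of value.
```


flip("odkc")
= flip("dkc") + "o"
= flip("kc") + "d" + "o"
= flip("c") + "k" + "d" + "o"
= "c" + "k" + "d" + "o"
= "ckdo"


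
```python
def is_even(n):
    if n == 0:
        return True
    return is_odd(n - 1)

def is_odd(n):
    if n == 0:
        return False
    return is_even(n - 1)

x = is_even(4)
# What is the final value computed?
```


is_even(4)
= is_odd(3)
= is_even(2)
= is_odd(1)
= is_even(0)
n == 0: return True
= True


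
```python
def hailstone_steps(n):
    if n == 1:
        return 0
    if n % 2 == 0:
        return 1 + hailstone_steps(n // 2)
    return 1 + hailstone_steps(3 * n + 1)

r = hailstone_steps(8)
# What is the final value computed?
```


hailstone_steps(8)
8 is even -> hailstone_steps(4)
4 is even -> hailstone_steps(2)
2 is even -> hailstone_steps(1)
Reached 1 after 3 steps
= 3


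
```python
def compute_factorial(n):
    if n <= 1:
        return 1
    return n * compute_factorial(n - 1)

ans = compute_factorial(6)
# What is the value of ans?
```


compute_factorial(6)
= 6 * compute_factorial(5)
= 6 * 5 * compute_factorial(4)
= 6 * 5 * 4 * compute_factorial(3)
= 6 * 5 * 4 * 3 * compute_factorial(2)
= 6 * 5 * 4 * 3 * 2 * compute_factorial(1)
= 6 * 5 * 4 * 3 * 2 * 1
= 720


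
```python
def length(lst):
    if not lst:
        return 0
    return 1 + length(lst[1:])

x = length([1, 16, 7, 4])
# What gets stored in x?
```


length([1, 16, 7, 4])
= 1 + length([16, 7, 4])
= 1 + 1 + length([7, 4])
= 1 + 1 + 1 + length([4])
= 1 + 1 + 1 + 1 + length([])
= 1 + 1 + 1 + 1 + 0
= 4


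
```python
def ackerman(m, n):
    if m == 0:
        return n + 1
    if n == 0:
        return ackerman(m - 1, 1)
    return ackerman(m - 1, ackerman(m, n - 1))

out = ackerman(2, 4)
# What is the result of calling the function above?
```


ackerman(2, 4)
= ackerman(1, ackerman(2, 3))
First compute ackerman(2, 3) = 9
= ackerman(1, 9)
= 11


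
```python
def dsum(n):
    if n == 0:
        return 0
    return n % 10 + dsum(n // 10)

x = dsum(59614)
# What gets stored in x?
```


dsum(59614)
= 4 + dsum(5961)
= 4 + 1 + dsum(596)
= 4 + 1 + 6 + dsum(59)
= 4 + 1 + 6 + 9 + dsum(5)
= 4 + 1 + 6 + 9 + 5 + dsum(0)
= 4 + 1 + 6 + 9 + 5 + 0
= 25


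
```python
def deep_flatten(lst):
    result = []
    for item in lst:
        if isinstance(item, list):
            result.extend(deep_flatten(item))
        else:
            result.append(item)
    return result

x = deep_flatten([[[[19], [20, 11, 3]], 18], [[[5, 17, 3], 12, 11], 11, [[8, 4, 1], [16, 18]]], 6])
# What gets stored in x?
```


deep_flatten([[[[19], [20, 11, 3]], 18], [[[5, 17, 3], 12, 11], 11, [[8, 4, 1], [16, 18]]], 6])
Processing each element:
  [[[19], [20, 11, 3]], 18] is a list -> deep_flatten recursively -> [19, 20, 11, 3, 18]
  [[[5, 17, 3], 12, 11], 11, [[8, 4, 1], [16, 18]]] is a list -> deep_flatten recursively -> [5, 17, 3, 12, 11, 11, 8, 4, 1, 16, 18]
  6 is not a list -> append 6
= [19, 20, 11, 3, 18, 5, 17, 3, 12, 11, 11, 8, 4, 1, 16, 18, 6]


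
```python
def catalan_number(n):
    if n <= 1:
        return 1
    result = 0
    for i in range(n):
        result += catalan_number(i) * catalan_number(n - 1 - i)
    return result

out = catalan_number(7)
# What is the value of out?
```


catalan_number(7)
= sum of catalan_number(i) * catalan_number(7-1-i) for i in 0..6
First compute sub-values bottom-up:
  catalan_number(0) = 1, catalan_number(1) = 1
  catalan_number(2) = 1*1 + 1*1 = 2
  catalan_number(3) = 1*2 + 1*1 + 2*1 = 5
  catalan_number(4) = 1*5 + 1*2 + 2*1 + 5*1 = 14
  catalan_number(5) = 1*14 + 1*5 + 2*2 + 5*1 + 14*1 = 42
  catalan_number(6) = 1*42 + 1*14 + 2*5 + 5*2 + 14*1 + 42*1 = 132
Now catalan_number(7):
  catalan_number(0)*catalan_number(6) = 1*132 = 132
  catalan_number(1)*catalan_number(5) = 1*42 = 42
  catalan_number(2)*catalan_number(4) = 2*14 = 28
  catalan_number(3)*catalan_number(3) = 5*5 = 25
  catalan_number(4)*catalan_number(2) = 14*2 = 28
  catalan_number(5)*catalan_number(1) = 42*1 = 42
  catalan_number(6)*catalan_number(0) = 132*1 = 132
= 132 + 42 + 28 + 25 + 28 + 42 + 132
= 429


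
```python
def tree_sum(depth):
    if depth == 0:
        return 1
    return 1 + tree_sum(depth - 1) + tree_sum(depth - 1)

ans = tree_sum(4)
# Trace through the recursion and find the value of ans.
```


tree_sum(4)
= 1 + tree_sum(3) + tree_sum(3)
= 1 + 2 * tree_sum(3)
tree_sum(k) = 2^(k+1) - 1
tree_sum(0) = 1
tree_sum(1) = 3
tree_sum(2) = 7
tree_sum(3) = 15
tree_sum(4) = 31
tree_sum(4) = 2^5 - 1 = 31


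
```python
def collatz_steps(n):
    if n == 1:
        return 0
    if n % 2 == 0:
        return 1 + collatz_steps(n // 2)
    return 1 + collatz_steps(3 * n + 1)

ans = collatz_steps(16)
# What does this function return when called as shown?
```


collatz_steps(16)
16 is even -> collatz_steps(8)
8 is even -> collatz_steps(4)
4 is even -> collatz_steps(2)
2 is even -> collatz_steps(1)
Reached 1 after 4 steps
= 4


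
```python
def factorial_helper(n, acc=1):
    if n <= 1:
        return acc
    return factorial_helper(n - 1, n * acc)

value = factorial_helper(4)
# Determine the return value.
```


factorial_helper(4, 1)
= factorial_helper(3, 4 * 1) = factorial_helper(3, 4)
= factorial_helper(2, 3 * 4) = factorial_helper(2, 12)
= factorial_helper(1, 2 * 12) = factorial_helper(1, 24)
n <= 1, return acc = 24


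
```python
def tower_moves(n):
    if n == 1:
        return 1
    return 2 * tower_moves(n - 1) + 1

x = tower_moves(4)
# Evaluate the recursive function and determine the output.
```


tower_moves(4)
= 2 * tower_moves(3) + 1
= 2 * (2 * tower_moves(2) + 1) + 1
= 2 * (2 * (2 * tower_moves(1) + 1) + 1) + 1
Now compute bottom-up:
tower_moves(1) = 1
tower_moves(2) = 2 * 1 + 1 = 3
tower_moves(3) = 2 * 3 + 1 = 7
tower_moves(4) = 2 * 7 + 1 = 15
= 15


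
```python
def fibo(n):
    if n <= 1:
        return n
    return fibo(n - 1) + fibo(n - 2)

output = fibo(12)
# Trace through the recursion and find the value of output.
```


fibo(12)
= fibo(11) + fibo(10)
= (fibo(10) + fibo(9)) + fibo(10)
Computing bottom-up: fibo(0)=0, fibo(1)=1, fibo(2)=1, fibo(3)=2, fibo(4)=3, fibo(5)=5, fibo(6)=8, fibo(7)=13, fibo(8)=21, fibo(9)=34, fibo(10)=55, fibo(11)=89, fibo(12)=144
= 144


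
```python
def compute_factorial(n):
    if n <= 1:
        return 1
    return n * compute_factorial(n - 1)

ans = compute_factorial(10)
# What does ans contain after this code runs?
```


compute_factorial(10)
= 10 * compute_factorial(9)
= 10 * 9 * compute_factorial(8)
= 10 * 9 * 8 * compute_factorial(7)
= 10 * 9 * 8 * 7 * compute_factorial(6)
= 10 * 9 * 8 * 7 * 6 * compute_factorial(5)
= 10 * 9 * 8 * 7 * 6 * 5 * compute_factorial(4)
= 10 * 9 * 8 * 7 * 6 * 5 * 4 * compute_factorial(3)
= 10 * 9 * 8 * 7 * 6 * 5 * 4 * 3 * compute_factorial(2)
= 10 * 9 * 8 * 7 * 6 * 5 * 4 * 3 * 2 * compute_factorial(1)
= 10 * 9 * 8 * 7 * 6 * 5 * 4 * 3 * 2 * 1
= 3628800


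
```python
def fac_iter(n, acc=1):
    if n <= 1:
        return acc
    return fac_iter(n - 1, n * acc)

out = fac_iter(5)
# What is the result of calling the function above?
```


fac_iter(5, 1)
= fac_iter(4, 5 * 1) = fac_iter(4, 5)
= fac_iter(3, 4 * 5) = fac_iter(3, 20)
= fac_iter(2, 3 * 20) = fac_iter(2, 60)
= fac_iter(1, 2 * 60) = fac_iter(1, 120)
n <= 1, return acc = 120


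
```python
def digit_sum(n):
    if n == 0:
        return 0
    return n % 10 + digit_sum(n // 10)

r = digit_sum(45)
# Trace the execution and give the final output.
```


digit_sum(45)
= 5 + digit_sum(4)
= 5 + 4 + digit_sum(0)
= 5 + 4 + 0
= 9


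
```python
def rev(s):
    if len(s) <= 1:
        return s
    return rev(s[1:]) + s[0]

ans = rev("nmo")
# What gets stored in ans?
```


rev("nmo")
= rev("mo") + "n"
= rev("o") + "m" + "n"
= "o" + "m" + "n"
= "omn"


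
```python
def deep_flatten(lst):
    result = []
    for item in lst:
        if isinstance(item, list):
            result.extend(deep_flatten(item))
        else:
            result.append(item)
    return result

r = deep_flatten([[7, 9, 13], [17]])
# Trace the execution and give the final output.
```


deep_flatten([[7, 9, 13], [17]])
Processing each element:
  [7, 9, 13] is a list -> deep_flatten recursively -> [7, 9, 13]
  [17] is a list -> deep_flatten recursively -> [17]
= [7, 9, 13, 17]


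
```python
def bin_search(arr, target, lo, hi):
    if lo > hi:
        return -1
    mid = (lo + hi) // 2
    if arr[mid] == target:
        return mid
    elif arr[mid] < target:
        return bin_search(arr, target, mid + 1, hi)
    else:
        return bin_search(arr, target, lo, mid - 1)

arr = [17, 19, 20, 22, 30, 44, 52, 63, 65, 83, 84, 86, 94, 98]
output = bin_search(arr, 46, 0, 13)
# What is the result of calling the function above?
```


bin_search(arr, 46, 0, 13)
lo=0, hi=13, mid=6, arr[mid]=52
52 > 46, search left half
lo=0, hi=5, mid=2, arr[mid]=20
20 < 46, search right half
lo=3, hi=5, mid=4, arr[mid]=30
30 < 46, search right half
lo=5, hi=5, mid=5, arr[mid]=44
44 < 46, search right half
lo > hi, target not found, return -1
= -1


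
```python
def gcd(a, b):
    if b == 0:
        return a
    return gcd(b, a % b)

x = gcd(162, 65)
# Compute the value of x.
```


gcd(162, 65)
= gcd(65, 162 % 65) = gcd(65, 32)
= gcd(32, 65 % 32) = gcd(32, 1)
= gcd(1, 32 % 1) = gcd(1, 0)
b == 0, return a = 1


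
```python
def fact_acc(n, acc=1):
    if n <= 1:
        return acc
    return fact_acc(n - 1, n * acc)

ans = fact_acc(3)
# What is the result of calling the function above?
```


fact_acc(3, 1)
= fact_acc(2, 3 * 1) = fact_acc(2, 3)
= fact_acc(1, 2 * 3) = fact_acc(1, 6)
n <= 1, return acc = 6


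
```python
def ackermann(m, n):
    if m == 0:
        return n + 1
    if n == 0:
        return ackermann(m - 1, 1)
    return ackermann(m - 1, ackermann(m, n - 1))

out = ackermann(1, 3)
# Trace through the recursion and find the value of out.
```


ackermann(1, 3)
= ackermann(0, ackermann(1, 2))
First compute ackermann(1, 2) = 4
= ackermann(0, 4)
= 5


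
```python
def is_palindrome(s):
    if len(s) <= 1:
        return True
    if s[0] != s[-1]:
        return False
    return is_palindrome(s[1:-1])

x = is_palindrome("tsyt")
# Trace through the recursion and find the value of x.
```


is_palindrome("tsyt")
"tsyt": s[0]='t' == s[-1]='t' -> is_palindrome("sy")
"sy": s[0]='s' != s[-1]='y' -> False
= False


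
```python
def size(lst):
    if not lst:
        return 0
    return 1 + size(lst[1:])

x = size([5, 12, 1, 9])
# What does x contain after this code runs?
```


size([5, 12, 1, 9])
= 1 + size([12, 1, 9])
= 1 + 1 + size([1, 9])
= 1 + 1 + 1 + size([9])
= 1 + 1 + 1 + 1 + size([])
= 1 + 1 + 1 + 1 + 0
= 4


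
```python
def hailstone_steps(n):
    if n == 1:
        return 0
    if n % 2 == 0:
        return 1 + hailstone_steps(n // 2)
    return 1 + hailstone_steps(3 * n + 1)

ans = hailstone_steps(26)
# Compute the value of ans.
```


hailstone_steps(26)
26 is even -> hailstone_steps(13)
13 is odd -> 3*13+1 = 40 -> hailstone_steps(40)
40 is even -> hailstone_steps(20)
20 is even -> hailstone_steps(10)
10 is even -> hailstone_steps(5)
5 is odd -> 3*5+1 = 16 -> hailstone_steps(16)
16 is even -> hailstone_steps(8)
8 is even -> hailstone_steps(4)
4 is even -> hailstone_steps(2)
2 is even -> hailstone_steps(1)
Reached 1 after 10 steps
= 10


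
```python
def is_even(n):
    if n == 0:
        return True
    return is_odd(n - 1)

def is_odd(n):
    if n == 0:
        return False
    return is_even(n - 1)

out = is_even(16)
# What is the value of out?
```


is_even(16)
= is_odd(15)
= is_even(14)
= is_odd(13)
= is_even(12)
= is_odd(11)
= is_even(10)
= is_odd(9)
= is_even(8)
= is_odd(7)
= is_even(6)
= is_odd(5)
= is_even(4)
= is_odd(3)
= is_even(2)
= is_odd(1)
= is_even(0)
n == 0: return True
= True


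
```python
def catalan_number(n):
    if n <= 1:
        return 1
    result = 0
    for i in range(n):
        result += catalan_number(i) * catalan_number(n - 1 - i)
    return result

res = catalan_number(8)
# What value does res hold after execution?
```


catalan_number(8)
= sum of catalan_number(i) * catalan_number(8-1-i) for i in 0..7
First compute sub-values bottom-up:
  catalan_number(0) = 1, catalan_number(1) = 1
  catalan_number(2) = 1*1 + 1*1 = 2
  catalan_number(3) = 1*2 + 1*1 + 2*1 = 5
  catalan_number(4) = 1*5 + 1*2 + 2*1 + 5*1 = 14
  catalan_number(5) = 1*14 + 1*5 + 2*2 + 5*1 + 14*1 = 42
  catalan_number(6) = 1*42 + 1*14 + 2*5 + 5*2 + 14*1 + 42*1 = 132
  catalan_number(7) = 1*132 + 1*42 + 2*14 + 5*5 + 14*2 + 42*1 + 132*1 = 429
Now catalan_number(8):
  catalan_number(0)*catalan_number(7) = 1*429 = 429
  catalan_number(1)*catalan_number(6) = 1*132 = 132
  catalan_number(2)*catalan_number(5) = 2*42 = 84
  catalan_number(3)*catalan_number(4) = 5*14 = 70
  catalan_number(4)*catalan_number(3) = 14*5 = 70
  catalan_number(5)*catalan_number(2) = 42*2 = 84
  catalan_number(6)*catalan_number(1) = 132*1 = 132
  catalan_number(7)*catalan_number(0) = 429*1 = 429
= 429 + 132 + 84 + 70 + 70 + 84 + 132 + 429
= 1430


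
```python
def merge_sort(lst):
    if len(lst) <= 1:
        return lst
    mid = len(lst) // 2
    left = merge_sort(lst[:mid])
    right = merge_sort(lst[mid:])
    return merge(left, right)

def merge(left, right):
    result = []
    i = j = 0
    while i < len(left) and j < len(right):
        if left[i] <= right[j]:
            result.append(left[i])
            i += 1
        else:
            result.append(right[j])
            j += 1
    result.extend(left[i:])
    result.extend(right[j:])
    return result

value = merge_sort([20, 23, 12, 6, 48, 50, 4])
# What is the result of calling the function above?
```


merge_sort([20, 23, 12, 6, 48, 50, 4])
Split into [20, 23, 12] and [6, 48, 50, 4]
Left sorted: [12, 20, 23]
Right sorted: [4, 6, 48, 50]
Merge [12, 20, 23] and [4, 6, 48, 50]
= [4, 6, 12, 20, 23, 48, 50]


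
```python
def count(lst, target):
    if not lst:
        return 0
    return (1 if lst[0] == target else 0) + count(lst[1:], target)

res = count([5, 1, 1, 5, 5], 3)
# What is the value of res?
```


count([5, 1, 1, 5, 5], 3)
lst[0]=5 != 3: 0 + count([1, 1, 5, 5], 3)
lst[0]=1 != 3: 0 + count([1, 5, 5], 3)
lst[0]=1 != 3: 0 + count([5, 5], 3)
lst[0]=5 != 3: 0 + count([5], 3)
lst[0]=5 != 3: 0 + count([], 3)
= 0


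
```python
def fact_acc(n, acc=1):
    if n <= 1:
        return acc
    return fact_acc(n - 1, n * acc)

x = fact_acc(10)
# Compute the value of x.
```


fact_acc(10, 1)
= fact_acc(9, 10 * 1) = fact_acc(9, 10)
= fact_acc(8, 9 * 10) = fact_acc(8, 90)
= fact_acc(7, 8 * 90) = fact_acc(7, 720)
= fact_acc(6, 7 * 720) = fact_acc(6, 5040)
= fact_acc(5, 6 * 5040) = fact_acc(5, 30240)
= fact_acc(4, 5 * 30240) = fact_acc(4, 151200)
= fact_acc(3, 4 * 151200) = fact_acc(3, 604800)
= fact_acc(2, 3 * 604800) = fact_acc(2, 1814400)
= fact_acc(1, 2 * 1814400) = fact_acc(1, 3628800)
n <= 1, return acc = 3628800


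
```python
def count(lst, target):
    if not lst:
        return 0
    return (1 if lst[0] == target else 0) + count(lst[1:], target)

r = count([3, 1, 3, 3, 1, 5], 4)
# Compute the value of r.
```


count([3, 1, 3, 3, 1, 5], 4)
lst[0]=3 != 4: 0 + count([1, 3, 3, 1, 5], 4)
lst[0]=1 != 4: 0 + count([3, 3, 1, 5], 4)
lst[0]=3 != 4: 0 + count([3, 1, 5], 4)
lst[0]=3 != 4: 0 + count([1, 5], 4)
lst[0]=1 != 4: 0 + count([5], 4)
lst[0]=5 != 4: 0 + count([], 4)
= 0


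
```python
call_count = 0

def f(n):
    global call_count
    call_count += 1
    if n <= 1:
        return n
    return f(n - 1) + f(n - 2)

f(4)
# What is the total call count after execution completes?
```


f(4) calls f(3) and f(2); each non-base call branches into two more.
Let C(k) = total number of calls made by f(k), including the call to f(k) itself.
Base cases: C(0) = 1, C(1) = 1
Recurrence: C(k) = 1 + C(k-1) + C(k-2)
  C(2) = 1 + C(1) + C(0) = 1 + 1 + 1 = 3
  C(3) = 1 + C(2) + C(1) = 1 + 3 + 1 = 5
  C(4) = 1 + C(3) + C(2) = 1 + 5 + 3 = 9
Total calls = C(4) = 9


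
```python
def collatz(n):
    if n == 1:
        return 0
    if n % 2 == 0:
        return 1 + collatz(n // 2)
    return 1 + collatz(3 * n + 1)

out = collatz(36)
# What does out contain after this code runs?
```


collatz(36)
36 is even -> collatz(18)
18 is even -> collatz(9)
9 is odd -> 3*9+1 = 28 -> collatz(28)
28 is even -> collatz(14)
14 is even -> collatz(7)
7 is odd -> 3*7+1 = 22 -> collatz(22)
22 is even -> collatz(11)
11 is odd -> 3*11+1 = 34 -> collatz(34)
34 is even -> collatz(17)
17 is odd -> 3*17+1 = 52 -> collatz(52)
52 is even -> collatz(26)
26 is even -> collatz(13)
13 is odd -> 3*13+1 = 40 -> collatz(40)
40 is even -> collatz(20)
20 is even -> collatz(10)
10 is even -> collatz(5)
5 is odd -> 3*5+1 = 16 -> collatz(16)
16 is even -> collatz(8)
8 is even -> collatz(4)
4 is even -> collatz(2)
2 is even -> collatz(1)
Reached 1 after 21 steps
= 21
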